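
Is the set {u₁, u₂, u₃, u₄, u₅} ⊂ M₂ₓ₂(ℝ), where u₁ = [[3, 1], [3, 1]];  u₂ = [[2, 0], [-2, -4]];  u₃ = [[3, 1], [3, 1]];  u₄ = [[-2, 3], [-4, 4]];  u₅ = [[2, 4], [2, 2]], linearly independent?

Write each element as a coordinate vector in ℝ⁴ using {E₁₁, E₁₂, E₂₁, E₂₂}.
There are 5 vectors in a 4-dimensional space, so they cannot be linearly independent.

linearly dependent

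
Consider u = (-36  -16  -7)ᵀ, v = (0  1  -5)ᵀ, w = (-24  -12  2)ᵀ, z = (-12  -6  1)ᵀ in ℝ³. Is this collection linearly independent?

There are 4 vectors in a 3-dimensional space, so they cannot be linearly independent.

linearly dependent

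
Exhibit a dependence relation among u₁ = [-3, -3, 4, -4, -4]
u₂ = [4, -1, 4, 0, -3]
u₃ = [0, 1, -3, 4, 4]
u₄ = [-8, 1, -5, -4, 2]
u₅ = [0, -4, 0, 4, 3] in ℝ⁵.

2u₂ + u₃ + u₄ = 0

Solve the homogeneous system with u₁, u₂, u₃, u₄, u₅ as columns by row-reducing the coefficient matrix.
The free variable yields coefficients (0, 2, 1, 1, 0) (any nonzero multiple also works).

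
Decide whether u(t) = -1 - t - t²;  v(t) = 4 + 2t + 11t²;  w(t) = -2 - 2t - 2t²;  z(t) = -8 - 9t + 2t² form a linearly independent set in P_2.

Take coordinates with respect to the standard basis {1, t, t²}.
There are 4 vectors in a 3-dimensional space, so they cannot be linearly independent.

linearly dependent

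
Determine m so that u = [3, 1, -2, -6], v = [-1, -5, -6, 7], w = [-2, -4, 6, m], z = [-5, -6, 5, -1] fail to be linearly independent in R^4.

m = -56/5

Place the vectors as rows of a 4×4 matrix; dependence ⇔ determinant zero.
The determinant works out to 110*m + 1232.
This vanishes exactly when m = -56/5.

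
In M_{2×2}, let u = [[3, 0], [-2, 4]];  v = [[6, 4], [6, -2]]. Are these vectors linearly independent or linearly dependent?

linearly independent

Write each element as a coordinate vector in ℝ⁴ using {E₁₁, E₁₂, E₂₁, E₂₂}.
Place the vectors as rows of a 2×4 matrix and reduce to echelon form.
The reduction yields 2 nonzero rows, so the rank is 2.
Since rank = 2 (the number of vectors), the set is linearly independent.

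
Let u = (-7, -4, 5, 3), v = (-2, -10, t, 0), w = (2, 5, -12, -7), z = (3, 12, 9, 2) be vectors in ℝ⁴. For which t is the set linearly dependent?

Dependence holds iff the 4×4 matrix [u v w z] is singular.
Cofactor expansion gives det = 531*t + 2242.
Setting this to zero gives t = -38/9.

t = -38/9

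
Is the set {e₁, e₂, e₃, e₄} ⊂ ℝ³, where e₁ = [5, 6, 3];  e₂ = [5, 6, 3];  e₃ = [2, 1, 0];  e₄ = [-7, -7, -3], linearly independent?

linearly dependent

There are 4 vectors in a 3-dimensional space, so they cannot be linearly independent.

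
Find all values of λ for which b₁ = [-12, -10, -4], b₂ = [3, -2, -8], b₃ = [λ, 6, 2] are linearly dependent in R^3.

λ = 15/2

The vectors are dependent exactly when the determinant of the matrix with rows b₁, b₂, b₃ vanishes.
Expanding, det = 72*λ - 540.
Setting this to zero gives λ = 15/2.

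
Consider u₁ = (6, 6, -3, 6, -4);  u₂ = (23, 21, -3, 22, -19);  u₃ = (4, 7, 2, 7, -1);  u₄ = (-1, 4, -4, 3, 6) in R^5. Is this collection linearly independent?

Row-reduce the matrix whose columns are u₁, u₂, u₃, u₄.
The reduction yields 3 nonzero rows, so the rank is 3.
Since rank 3 < 4, the set is linearly dependent.

linearly dependent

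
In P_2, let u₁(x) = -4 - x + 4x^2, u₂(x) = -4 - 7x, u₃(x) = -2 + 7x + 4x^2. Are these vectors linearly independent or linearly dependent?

Take coordinates with respect to the standard basis {1, x, x^2}.
Form the 3×3 matrix with these as columns; its determinant is -72.
A nonzero determinant means the columns are linearly independent.

linearly independent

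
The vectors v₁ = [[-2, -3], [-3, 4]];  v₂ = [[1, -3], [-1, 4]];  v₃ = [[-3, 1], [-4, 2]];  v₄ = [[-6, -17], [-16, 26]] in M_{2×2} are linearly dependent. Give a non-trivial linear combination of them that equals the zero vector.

Write each element as a vector in ℝ⁴ using {E₁₁, E₁₂, E₂₁, E₂₂}.
Solve the homogeneous system with v₁, v₂, v₃, v₄ as columns by row-reducing the coefficient matrix.
A generator of the null space is (3, 3, 1, -1).

3v₁ + 3v₂ + v₃ - v₄ = 0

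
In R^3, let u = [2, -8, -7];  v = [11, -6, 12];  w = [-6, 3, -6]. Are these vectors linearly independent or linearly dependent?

The matrix [u|v|w] has determinant 69.
A nonzero determinant means the columns are linearly independent.

linearly independent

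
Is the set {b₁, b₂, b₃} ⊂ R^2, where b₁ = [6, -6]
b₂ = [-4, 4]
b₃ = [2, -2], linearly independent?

There are 3 vectors in a 2-dimensional space, so they cannot be linearly independent.

linearly dependent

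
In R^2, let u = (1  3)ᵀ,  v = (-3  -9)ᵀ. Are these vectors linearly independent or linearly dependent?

Row-reduce the matrix whose columns are u, v.
The reduction yields 1 nonzero row, so the rank is 1.
Since rank 1 < 2, the set is linearly dependent.
Indeed 3u + v = 0.

linearly dependent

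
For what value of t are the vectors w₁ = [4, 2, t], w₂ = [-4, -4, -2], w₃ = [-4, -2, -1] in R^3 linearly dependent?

t = 1

The vectors are dependent exactly when the determinant of the matrix with rows w₁, w₂, w₃ vanishes.
The determinant works out to 8 - 8*t.
This vanishes exactly when t = 1.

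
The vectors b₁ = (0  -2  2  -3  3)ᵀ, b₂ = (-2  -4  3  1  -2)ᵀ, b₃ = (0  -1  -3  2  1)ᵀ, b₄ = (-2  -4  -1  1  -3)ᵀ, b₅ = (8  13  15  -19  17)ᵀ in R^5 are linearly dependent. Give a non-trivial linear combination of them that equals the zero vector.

Write the vectors as columns of a matrix and find a nonzero vector in its null space.
The free variable yields coefficients (3, -1, -3, -3, -1) (any nonzero multiple also works).

3b₁ - b₂ - 3b₃ - 3b₄ - b₅ = 0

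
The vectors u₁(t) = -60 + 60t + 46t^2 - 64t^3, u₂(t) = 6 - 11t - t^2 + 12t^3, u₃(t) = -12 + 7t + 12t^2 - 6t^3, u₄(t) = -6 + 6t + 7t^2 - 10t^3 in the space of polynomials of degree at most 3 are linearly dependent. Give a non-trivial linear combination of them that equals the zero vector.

Pass to coordinate vectors relative to the basis {1, t, …, t^3}.
Row-reduce the matrix with u₁, u₂, u₃, u₄ as columns; the null space gives the coefficients.
The free variable yields coefficients (1, 3, -3, -1) (any nonzero multiple also works).

u₁ + 3u₂ - 3u₃ - u₄ = 0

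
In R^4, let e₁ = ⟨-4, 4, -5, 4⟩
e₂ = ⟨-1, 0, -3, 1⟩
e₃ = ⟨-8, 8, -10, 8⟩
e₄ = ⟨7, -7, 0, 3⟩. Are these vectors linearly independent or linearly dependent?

One vector is a scalar multiple of another, so the set is dependent.

linearly dependent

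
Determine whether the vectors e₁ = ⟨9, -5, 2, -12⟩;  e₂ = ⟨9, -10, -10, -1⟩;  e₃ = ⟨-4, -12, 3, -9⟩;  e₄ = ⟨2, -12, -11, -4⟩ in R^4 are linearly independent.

The matrix [e₁|e₂|e₃|e₄] has determinant 13113.
A nonzero determinant means the columns are linearly independent.

linearly independent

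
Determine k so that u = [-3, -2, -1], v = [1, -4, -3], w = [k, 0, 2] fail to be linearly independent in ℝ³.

k = -14

Place the vectors as rows of a 3×3 matrix; dependence ⇔ determinant zero.
Cofactor expansion gives det = 2*k + 28.
Solving 2*k + 28 = 0 yields k = -14.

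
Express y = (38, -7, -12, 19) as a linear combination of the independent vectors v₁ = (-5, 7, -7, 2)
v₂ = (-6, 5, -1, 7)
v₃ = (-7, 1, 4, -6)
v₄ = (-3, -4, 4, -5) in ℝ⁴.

y = -v₁ - v₂ - 3v₃ - 2v₄

Set up the augmented matrix [v₁ | v₂ | v₃ | v₄ | y] and row-reduce.
Row-reducing the augmented matrix gives the unique coefficients (c₁, …, c₄) = (-1, -1, -3, -2).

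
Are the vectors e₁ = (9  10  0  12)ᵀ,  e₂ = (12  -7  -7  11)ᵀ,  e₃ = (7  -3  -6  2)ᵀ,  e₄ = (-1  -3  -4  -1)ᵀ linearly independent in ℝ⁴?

linearly independent

Row-reduce the matrix whose columns are e₁, e₂, e₃, e₄.
The reduction yields 4 nonzero rows, so the rank is 4.
Since rank = 4 (the number of vectors), the set is linearly independent.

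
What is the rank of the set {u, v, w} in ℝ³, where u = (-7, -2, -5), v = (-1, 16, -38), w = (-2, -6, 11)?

Row-reduce the 3×3 matrix with these as rows.
Exactly 2 pivots survive; hence the rank is 2.

rank 2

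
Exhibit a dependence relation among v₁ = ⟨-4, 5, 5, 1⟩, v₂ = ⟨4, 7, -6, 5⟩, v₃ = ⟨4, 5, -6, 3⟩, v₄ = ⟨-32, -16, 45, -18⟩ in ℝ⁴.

Solve the homogeneous system with v₁, v₂, v₃, v₄ as columns by row-reducing the coefficient matrix.
A generator of the null space is (3, -3, -2, -1).

3v₁ - 3v₂ - 2v₃ - v₄ = 0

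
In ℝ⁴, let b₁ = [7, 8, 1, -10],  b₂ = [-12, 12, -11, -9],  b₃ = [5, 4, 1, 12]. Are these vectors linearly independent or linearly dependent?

Row-reduce the matrix whose columns are b₁, b₂, b₃.
The reduction yields 3 nonzero rows, so the rank is 3.
Since rank = 3 (the number of vectors), the set is linearly independent.

linearly independent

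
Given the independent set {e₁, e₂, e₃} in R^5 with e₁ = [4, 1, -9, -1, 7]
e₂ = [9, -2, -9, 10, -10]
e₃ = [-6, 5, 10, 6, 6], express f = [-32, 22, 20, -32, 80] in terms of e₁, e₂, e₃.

f = 4e₁ - 4e₂ + 2e₃

Solve the system with e₁, e₂, e₃ as columns and f as the right-hand side.
Row-reducing the augmented matrix gives the unique coefficients (c₁, c₂, c₃) = (4, -4, 2).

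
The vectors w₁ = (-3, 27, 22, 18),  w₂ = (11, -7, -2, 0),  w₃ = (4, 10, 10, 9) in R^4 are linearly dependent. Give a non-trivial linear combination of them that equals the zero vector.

Solve the homogeneous system with w₁, w₂, w₃ as columns by row-reducing the coefficient matrix.
One solution (up to scaling) is (1, 1, -2).

w₁ + w₂ - 2w₃ = 0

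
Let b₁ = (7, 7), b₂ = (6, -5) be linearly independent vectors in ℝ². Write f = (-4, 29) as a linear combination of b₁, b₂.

f = 2b₁ - 3b₂

Solve the system with b₁, b₂ as columns and f as the right-hand side.
Row-reducing the augmented matrix gives the unique coefficients (a₁, a₂) = (2, -3).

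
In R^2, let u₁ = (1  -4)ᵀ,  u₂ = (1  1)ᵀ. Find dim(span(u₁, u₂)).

Apply Gaussian elimination to the matrix whose rows are u₁, u₂.
The echelon form has 2 nonzero rows, so the rank is 2.

dim = 2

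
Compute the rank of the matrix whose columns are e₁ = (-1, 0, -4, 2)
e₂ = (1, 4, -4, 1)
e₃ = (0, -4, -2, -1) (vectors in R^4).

Put the 4×3 matrix [e₁|e₂|e₃] into echelon form.
Reduction leaves 3 leading entries, giving rank 3.

rank 3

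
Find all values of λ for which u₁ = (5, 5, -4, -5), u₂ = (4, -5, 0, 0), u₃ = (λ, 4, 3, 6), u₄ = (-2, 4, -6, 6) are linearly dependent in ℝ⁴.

λ = -12

The vectors are dependent exactly when the determinant of the matrix with rows u₁, u₂, u₃, u₄ vanishes.
Cofactor expansion gives det = -270*λ - 3240.
This vanishes exactly when λ = -12.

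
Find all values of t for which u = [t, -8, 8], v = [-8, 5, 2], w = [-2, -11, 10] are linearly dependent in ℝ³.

t = -22/9

The set is linearly dependent precisely when det[u; v; w] = 0.
Cofactor expansion gives det = 72*t + 176.
Setting this to zero gives t = -22/9.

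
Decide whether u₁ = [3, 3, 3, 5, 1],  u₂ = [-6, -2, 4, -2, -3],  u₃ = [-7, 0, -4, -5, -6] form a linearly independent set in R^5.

Row-reduce the matrix whose columns are u₁, u₂, u₃.
The reduction yields 3 nonzero rows, so the rank is 3.
Since rank = 3 (the number of vectors), the set is linearly independent.

linearly independent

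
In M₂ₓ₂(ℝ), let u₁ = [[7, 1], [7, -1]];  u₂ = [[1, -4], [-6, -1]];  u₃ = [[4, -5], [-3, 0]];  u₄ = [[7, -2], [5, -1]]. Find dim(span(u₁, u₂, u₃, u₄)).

4

Use coordinates relative to {E₁₁, E₁₂, E₂₁, E₂₂}.
Row-reduce the 4×4 matrix with these as rows.
There are 4 pivot columns, so rank = 4.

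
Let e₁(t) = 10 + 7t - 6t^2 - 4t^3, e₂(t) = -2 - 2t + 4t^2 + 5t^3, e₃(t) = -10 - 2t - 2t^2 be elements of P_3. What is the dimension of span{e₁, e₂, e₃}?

dim = 3

Represent each element by its coordinate vector in ℝ⁴.
Apply Gaussian elimination to the matrix whose rows are e₁, e₂, e₃.
The echelon form has 3 nonzero rows, so the rank is 3.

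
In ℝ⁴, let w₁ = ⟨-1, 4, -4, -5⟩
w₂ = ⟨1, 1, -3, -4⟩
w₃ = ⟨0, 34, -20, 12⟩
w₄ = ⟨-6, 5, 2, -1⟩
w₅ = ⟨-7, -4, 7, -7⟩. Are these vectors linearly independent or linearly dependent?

There are 5 vectors in a 4-dimensional space, so they cannot be linearly independent.

linearly dependent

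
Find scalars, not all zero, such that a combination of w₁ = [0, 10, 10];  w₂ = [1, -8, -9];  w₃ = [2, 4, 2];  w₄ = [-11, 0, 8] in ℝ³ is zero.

2w₁ + 2w₂ - w₃ = 0

Set up α₁w₁ + … + α₄w₄ = 0 and solve the homogeneous system.
One solution (up to scaling) is (2, 2, -1, 0).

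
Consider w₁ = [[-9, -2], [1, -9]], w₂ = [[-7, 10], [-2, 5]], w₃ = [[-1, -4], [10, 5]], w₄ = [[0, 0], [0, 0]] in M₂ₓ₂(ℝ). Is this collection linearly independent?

linearly dependent

Take coordinates with respect to the standard basis {E₁₁, E₁₂, E₂₁, E₂₂}.
One of the vectors is the zero vector, so the set is linearly dependent.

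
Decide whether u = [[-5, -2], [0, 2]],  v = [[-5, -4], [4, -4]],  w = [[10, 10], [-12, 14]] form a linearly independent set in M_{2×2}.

Take coordinates with respect to the standard basis {E₁₁, E₁₂, E₂₁, E₂₂}.
Row-reduce the matrix whose columns are u, v, w.
The reduction yields 2 nonzero rows, so the rank is 2.
Since rank 2 < 3, the set is linearly dependent.

linearly dependent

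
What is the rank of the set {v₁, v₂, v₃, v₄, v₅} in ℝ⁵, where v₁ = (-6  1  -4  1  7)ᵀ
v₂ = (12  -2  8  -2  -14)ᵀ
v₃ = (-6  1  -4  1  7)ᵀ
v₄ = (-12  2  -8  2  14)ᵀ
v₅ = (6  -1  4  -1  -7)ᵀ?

Apply Gaussian elimination to the matrix whose rows are v₁, v₂, v₃, v₄, v₅.
Exactly 1 pivot survives; hence the rank is 1.

1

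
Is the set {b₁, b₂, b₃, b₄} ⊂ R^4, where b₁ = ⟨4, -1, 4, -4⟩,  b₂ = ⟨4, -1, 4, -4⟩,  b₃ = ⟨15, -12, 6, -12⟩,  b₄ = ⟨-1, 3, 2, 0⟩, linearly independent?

linearly dependent

Form the 4×4 matrix with these as columns; its determinant is 0.
A zero determinant means the columns are linearly dependent.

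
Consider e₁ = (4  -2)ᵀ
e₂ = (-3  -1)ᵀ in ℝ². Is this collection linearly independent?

Form the 2×2 matrix with these as columns; its determinant is -10.
A nonzero determinant means the columns are linearly independent.

linearly independent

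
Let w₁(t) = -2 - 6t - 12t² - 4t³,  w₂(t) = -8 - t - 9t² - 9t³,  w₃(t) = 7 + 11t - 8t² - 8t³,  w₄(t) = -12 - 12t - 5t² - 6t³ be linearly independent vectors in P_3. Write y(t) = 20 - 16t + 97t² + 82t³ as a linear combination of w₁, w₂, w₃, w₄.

y = -2w₁ - 4w₂ - 4w₃ - w₄

Work in coordinates with respect to the standard basis {1, t, …, t³}.
Write y = c₁w₁ + … + c₄w₄ and equate components.
Row-reducing the augmented matrix gives the unique coefficients (c₁, …, c₄) = (-2, -4, -4, -1).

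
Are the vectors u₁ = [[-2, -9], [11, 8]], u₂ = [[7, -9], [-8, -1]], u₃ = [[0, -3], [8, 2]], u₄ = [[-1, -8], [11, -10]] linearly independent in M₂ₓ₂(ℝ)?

Take coordinates with respect to the standard basis {E₁₁, E₁₂, E₂₁, E₂₂}.
Form the 4×4 matrix with these as columns; its determinant is -7595.
A nonzero determinant means the columns are linearly independent.

linearly independent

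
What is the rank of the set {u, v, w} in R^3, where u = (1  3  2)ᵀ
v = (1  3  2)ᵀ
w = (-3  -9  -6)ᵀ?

Row-reduce the 3×3 matrix with these as rows.
Reduction leaves 1 leading entry, giving rank 1.

1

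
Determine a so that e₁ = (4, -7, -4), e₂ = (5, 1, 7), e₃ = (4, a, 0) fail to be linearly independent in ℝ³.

Place the vectors as rows of a 3×3 matrix; dependence ⇔ determinant zero.
Cofactor expansion gives det = -48*a - 180.
Setting this to zero gives a = -15/4.

a = -15/4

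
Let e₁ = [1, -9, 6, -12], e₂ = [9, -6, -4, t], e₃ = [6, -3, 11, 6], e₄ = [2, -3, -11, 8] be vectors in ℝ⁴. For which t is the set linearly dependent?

The vectors are dependent exactly when the determinant of the matrix with rows e₁, e₂, e₃, e₄ vanishes.
The determinant works out to 15162 - 798*t.
Solving 15162 - 798*t = 0 yields t = 19.

t = 19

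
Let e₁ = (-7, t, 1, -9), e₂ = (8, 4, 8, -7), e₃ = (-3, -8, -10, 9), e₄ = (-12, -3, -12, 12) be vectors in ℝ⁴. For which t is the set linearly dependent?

t = -47/4

Place the vectors as rows of a 4×4 matrix; dependence ⇔ determinant zero.
Expanding, det = 84*t + 987.
Setting this to zero gives t = -47/4.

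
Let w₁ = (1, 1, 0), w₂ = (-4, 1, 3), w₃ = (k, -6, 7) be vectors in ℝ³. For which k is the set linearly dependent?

The vectors are dependent exactly when the determinant of the matrix with rows w₁, w₂, w₃ vanishes.
Expanding, det = 3*k + 53.
Solving 3*k + 53 = 0 yields k = -53/3.

k = -53/3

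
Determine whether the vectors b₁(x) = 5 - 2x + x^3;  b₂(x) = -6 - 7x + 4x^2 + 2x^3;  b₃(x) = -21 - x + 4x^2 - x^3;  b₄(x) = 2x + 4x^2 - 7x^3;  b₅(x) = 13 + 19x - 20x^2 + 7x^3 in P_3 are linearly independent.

linearly dependent

Write each element as a coordinate vector in ℝ⁴ using {1, x, …, x^3}.
There are 5 vectors in a 4-dimensional space, so they cannot be linearly independent.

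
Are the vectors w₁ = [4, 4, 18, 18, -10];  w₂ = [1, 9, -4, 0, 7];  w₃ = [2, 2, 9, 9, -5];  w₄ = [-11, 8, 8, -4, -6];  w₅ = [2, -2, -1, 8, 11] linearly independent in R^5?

One vector is a scalar multiple of another, so the set is dependent.

linearly dependent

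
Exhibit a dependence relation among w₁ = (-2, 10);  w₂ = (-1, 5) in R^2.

Row-reduce the matrix with w₁, w₂ as columns; the null space gives the coefficients.
A generator of the null space is (1, -2).

w₁ - 2w₂ = 0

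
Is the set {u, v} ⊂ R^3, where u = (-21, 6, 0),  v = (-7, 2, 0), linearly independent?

linearly dependent

Place the vectors as rows of a 2×3 matrix and reduce to echelon form.
The reduction yields 1 nonzero row, so the rank is 1.
Since rank 1 < 2, the set is linearly dependent.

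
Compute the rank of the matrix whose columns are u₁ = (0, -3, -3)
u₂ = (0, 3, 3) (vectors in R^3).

rank 1

Apply Gaussian elimination to the matrix whose rows are u₁, u₂.
There is 1 pivot column, so rank = 1.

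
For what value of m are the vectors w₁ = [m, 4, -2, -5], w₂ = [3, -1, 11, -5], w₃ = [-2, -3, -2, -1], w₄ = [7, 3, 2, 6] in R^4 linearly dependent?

Place the vectors as rows of a 4×4 matrix; dependence ⇔ determinant zero.
The determinant works out to 175*m + 1225.
Setting this to zero gives m = -7.

m = -7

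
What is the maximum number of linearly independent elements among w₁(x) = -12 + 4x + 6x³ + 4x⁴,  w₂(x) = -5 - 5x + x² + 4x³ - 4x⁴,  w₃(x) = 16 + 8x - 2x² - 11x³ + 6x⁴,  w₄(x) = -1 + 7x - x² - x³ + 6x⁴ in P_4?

2

Use coordinates relative to {1, x, …, x⁴}.
Form the matrix with w₁, w₂, w₃, w₄ as columns and reduce.
Exactly 2 pivots survive; hence the rank is 2.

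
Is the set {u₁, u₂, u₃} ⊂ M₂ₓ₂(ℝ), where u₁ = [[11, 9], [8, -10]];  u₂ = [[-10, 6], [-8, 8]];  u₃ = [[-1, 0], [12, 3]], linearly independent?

Take coordinates with respect to the standard basis {E₁₁, E₁₂, E₂₁, E₂₂}.
Place the vectors as rows of a 3×4 matrix and reduce to echelon form.
The reduction yields 3 nonzero rows, so the rank is 3.
Since rank = 3 (the number of vectors), the set is linearly independent.

linearly independent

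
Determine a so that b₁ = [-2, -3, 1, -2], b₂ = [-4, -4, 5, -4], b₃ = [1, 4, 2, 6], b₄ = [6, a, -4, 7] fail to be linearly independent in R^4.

a = 17/2

The vectors are dependent exactly when the determinant of the matrix with rows b₁, b₂, b₃, b₄ vanishes.
Cofactor expansion gives det = 255 - 30*a.
Setting this to zero gives a = 17/2.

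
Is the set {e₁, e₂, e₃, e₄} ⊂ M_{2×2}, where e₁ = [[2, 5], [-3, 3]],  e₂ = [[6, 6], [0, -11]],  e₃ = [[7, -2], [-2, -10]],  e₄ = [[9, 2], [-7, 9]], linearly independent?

linearly independent

Take coordinates with respect to the standard basis {E₁₁, E₁₂, E₂₁, E₂₂}.
Form the 4×4 matrix with these as columns; its determinant is 2375.
A nonzero determinant means the columns are linearly independent.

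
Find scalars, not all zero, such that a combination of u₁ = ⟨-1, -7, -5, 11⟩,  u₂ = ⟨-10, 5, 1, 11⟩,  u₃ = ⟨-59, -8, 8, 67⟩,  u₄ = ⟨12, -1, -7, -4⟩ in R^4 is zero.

3u₁ + 2u₂ - u₃ - 3u₄ = 0

Row-reduce the matrix with u₁, u₂, u₃, u₄ as columns; the null space gives the coefficients.
One solution (up to scaling) is (3, 2, -1, -3).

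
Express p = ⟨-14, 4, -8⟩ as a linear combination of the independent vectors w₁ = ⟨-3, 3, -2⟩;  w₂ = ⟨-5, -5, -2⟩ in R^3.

p = 3w₁ + w₂

Solve the system with w₁, w₂ as columns and p as the right-hand side.
Row-reducing the augmented matrix gives the unique coefficients (a₁, a₂) = (3, 1).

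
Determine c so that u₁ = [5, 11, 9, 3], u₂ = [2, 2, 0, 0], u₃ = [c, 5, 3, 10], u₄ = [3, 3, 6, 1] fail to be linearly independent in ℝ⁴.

c = -33

The set is linearly dependent precisely when det[u₁; u₂; u₃; u₄] = 0.
Cofactor expansion gives det = 18*c + 594.
Solving 18*c + 594 = 0 yields c = -33.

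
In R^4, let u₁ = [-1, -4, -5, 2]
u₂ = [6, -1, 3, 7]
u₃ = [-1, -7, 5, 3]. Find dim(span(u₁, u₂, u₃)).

dim = 3

Put the 4×3 matrix [u₁|u₂|u₃] into echelon form.
Exactly 3 pivots survive; hence the rank is 3.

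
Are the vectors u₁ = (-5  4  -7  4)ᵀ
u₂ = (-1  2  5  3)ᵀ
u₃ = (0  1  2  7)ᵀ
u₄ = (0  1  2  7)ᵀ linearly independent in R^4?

Two of the vectors are equal, giving an immediate dependence.

linearly dependent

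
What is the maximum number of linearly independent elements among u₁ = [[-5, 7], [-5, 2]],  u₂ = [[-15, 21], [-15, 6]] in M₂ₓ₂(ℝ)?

1

Use coordinates relative to {E₁₁, E₁₂, E₂₁, E₂₂}.
Put the 4×2 matrix [u₁|u₂] into echelon form.
Reduction leaves 1 leading entry, giving rank 1.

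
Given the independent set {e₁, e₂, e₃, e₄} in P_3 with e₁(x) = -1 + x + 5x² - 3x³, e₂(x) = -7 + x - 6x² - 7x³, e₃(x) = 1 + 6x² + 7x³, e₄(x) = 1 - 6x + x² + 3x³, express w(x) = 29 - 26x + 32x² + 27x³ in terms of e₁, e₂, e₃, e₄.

w = 2e₁ - 4e₂ - e₃ + 4e₄

Identify each element with its coordinate vector in ℝ⁴ via {1, x, …, x³}.
Solve the system with e₁, e₂, e₃, e₄ as columns and w as the right-hand side.
The system has the unique solution (a₁, …, a₄) = (2, -4, -1, 4).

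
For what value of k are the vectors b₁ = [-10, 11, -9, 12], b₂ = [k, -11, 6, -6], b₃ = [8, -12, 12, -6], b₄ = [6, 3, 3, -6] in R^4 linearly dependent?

Place the vectors as rows of a 4×4 matrix; dependence ⇔ determinant zero.
The determinant works out to 648*k - 3024.
Setting this to zero gives k = 14/3.

k = 14/3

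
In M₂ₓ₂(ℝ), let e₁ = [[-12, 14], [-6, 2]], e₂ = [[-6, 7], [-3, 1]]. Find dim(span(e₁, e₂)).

Pass to coordinate vectors with respect to the basis {E₁₁, E₁₂, E₂₁, E₂₂}.
Put the 4×2 matrix [e₁|e₂] into echelon form.
Reduction leaves 1 leading entry, giving rank 1.

dim = 1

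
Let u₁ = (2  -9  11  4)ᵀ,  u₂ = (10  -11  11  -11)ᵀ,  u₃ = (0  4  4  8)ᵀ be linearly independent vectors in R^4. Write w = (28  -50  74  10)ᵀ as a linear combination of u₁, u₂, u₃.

w = 4u₁ + 2u₂ + 2u₃

Since u₁, u₂, u₃ are independent, the coefficients expressing w are uniquely determined by a linear system.
Back-substitution yields (a₁, a₂, a₃) = (4, 2, 2).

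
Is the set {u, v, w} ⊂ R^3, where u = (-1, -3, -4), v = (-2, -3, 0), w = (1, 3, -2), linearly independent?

linearly independent

Place the vectors as rows of a 3×3 matrix and reduce to echelon form.
The reduction yields 3 nonzero rows, so the rank is 3.
Since rank = 3 (the number of vectors), the set is linearly independent.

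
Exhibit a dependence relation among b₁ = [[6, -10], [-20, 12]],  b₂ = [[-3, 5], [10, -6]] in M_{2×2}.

Write each element as a vector in ℝ⁴ using {E₁₁, E₁₂, E₂₁, E₂₂}.
Write the vectors as columns of a matrix and find a nonzero vector in its null space.
One solution (up to scaling) is (1, 2).

b₁ + 2b₂ = 0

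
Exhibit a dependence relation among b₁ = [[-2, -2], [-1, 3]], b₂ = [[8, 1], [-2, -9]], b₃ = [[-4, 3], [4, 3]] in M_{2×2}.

Write each element as a vector in ℝ⁴ using {E₁₁, E₁₂, E₂₁, E₂₂}.
Row-reduce the matrix with b₁, b₂, b₃ as columns; the null space gives the coefficients.
The free variable yields coefficients (2, 1, 1) (any nonzero multiple also works).

2b₁ + b₂ + b₃ = 0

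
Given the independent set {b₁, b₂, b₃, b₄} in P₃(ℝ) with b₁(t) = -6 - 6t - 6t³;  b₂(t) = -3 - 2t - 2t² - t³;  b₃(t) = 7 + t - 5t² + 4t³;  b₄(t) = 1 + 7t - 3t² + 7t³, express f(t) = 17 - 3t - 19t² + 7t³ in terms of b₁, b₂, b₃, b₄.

f = 3b₁ - 2b₂ + 4b₃ + b₄

Take coordinate vectors relative to {1, t, …, t³}.
Since b₁, b₂, b₃, b₄ are independent, the coefficients expressing f are uniquely determined by a linear system.
Row-reducing the augmented matrix gives the unique coefficients (c₁, …, c₄) = (3, -2, 4, 1).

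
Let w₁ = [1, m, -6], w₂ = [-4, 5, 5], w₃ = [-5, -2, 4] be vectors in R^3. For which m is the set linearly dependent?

m = -56/3

The vectors are dependent exactly when the determinant of the matrix with rows w₁, w₂, w₃ vanishes.
The determinant works out to -9*m - 168.
This vanishes exactly when m = -56/3.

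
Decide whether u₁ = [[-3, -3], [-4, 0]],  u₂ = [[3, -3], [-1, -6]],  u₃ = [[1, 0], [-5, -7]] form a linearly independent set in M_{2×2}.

Take coordinates with respect to the standard basis {E₁₁, E₁₂, E₂₁, E₂₂}.
Row-reduce the matrix whose columns are u₁, u₂, u₃.
The reduction yields 3 nonzero rows, so the rank is 3.
Since rank = 3 (the number of vectors), the set is linearly independent.

linearly independent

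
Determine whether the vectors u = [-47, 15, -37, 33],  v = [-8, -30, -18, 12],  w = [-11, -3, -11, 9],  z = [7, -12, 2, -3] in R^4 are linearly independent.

Place the vectors as rows of a 4×4 matrix and reduce to echelon form.
The reduction yields 2 nonzero rows, so the rank is 2.
Since rank 2 < 4, the set is linearly dependent.

linearly dependent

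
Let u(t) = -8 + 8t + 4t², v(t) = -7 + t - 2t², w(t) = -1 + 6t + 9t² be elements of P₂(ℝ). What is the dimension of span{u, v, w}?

Pass to coordinate vectors with respect to the basis {1, t, t²}.
Apply Gaussian elimination to the matrix whose rows are u, v, w.
Exactly 3 pivots survive; hence the rank is 3.

3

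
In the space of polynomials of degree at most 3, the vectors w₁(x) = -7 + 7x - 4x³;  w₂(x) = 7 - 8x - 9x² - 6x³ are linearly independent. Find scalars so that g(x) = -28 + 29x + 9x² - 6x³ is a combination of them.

Work in coordinates with respect to the standard basis {1, x, …, x³}.
Set up the augmented matrix [w₁ | w₂ | g] and row-reduce.
Back-substitution yields (c₁, c₂) = (3, -1).

g = 3w₁ - w₂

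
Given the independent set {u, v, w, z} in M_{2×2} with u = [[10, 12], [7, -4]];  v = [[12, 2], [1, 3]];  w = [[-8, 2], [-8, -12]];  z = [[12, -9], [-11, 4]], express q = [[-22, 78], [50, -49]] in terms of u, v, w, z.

q = 3u + v + 2w - 4z

Identify each element with its coordinate vector in ℝ⁴ via {E₁₁, E₁₂, E₂₁, E₂₂}.
Set up the augmented matrix [u | v | w | z | q] and row-reduce.
Back-substitution yields (c₁, …, c₄) = (3, 1, 2, -4).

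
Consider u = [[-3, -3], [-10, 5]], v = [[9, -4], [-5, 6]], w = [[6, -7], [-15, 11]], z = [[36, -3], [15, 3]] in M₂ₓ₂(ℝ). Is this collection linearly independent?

Take coordinates with respect to the standard basis {E₁₁, E₁₂, E₂₁, E₂₂}.
Form the 4×4 matrix with these as columns; its determinant is 0.
A zero determinant means the columns are linearly dependent.

linearly dependent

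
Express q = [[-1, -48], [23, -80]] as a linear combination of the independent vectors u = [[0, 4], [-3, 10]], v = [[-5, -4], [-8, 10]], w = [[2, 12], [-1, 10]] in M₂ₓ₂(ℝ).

q = -4u - v - 3w

Identify each element with its coordinate vector in ℝ⁴ via {E₁₁, E₁₂, E₂₁, E₂₂}.
Solve the system with u, v, w as columns and q as the right-hand side.
Row-reducing the augmented matrix gives the unique coefficients (c₁, c₂, c₃) = (-4, -1, -3).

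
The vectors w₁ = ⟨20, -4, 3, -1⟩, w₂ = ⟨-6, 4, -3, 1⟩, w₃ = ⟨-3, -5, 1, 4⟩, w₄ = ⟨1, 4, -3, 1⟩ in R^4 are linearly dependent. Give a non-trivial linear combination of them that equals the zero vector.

w₁ + 3w₂ - 2w₄ = 0

Row-reduce the matrix with w₁, w₂, w₃, w₄ as columns; the null space gives the coefficients.
The free variable yields coefficients (1, 3, 0, -2) (any nonzero multiple also works).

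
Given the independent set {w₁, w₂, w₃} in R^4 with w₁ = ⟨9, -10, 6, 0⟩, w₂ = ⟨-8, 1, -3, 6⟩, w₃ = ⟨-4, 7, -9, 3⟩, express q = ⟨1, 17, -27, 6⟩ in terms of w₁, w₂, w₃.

q = w₁ - w₂ + 4w₃

Write q = c₁w₁ + … + c₃w₃ and equate components.
The system has the unique solution (c₁, c₂, c₃) = (1, -1, 4).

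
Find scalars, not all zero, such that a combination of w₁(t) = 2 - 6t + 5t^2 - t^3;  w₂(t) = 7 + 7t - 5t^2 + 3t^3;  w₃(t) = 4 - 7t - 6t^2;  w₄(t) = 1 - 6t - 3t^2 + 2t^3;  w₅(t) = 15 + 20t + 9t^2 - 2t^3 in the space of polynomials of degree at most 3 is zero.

2w₁ + 2w₂ - 3w₄ - w₅ = 0

Take coordinates with respect to {1, t, …, t^3}.
Write the vectors as columns of a matrix and find a nonzero vector in its null space.
One solution (up to scaling) is (2, 2, 0, -3, -1).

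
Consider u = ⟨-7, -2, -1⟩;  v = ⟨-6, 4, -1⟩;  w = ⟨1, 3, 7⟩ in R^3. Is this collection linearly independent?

linearly independent

The matrix [u|v|w] has determinant -277.
A nonzero determinant means the columns are linearly independent.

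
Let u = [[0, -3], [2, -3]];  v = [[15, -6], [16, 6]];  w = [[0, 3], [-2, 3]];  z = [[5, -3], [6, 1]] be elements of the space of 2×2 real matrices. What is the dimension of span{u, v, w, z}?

2

Pass to coordinate vectors with respect to the basis {E₁₁, E₁₂, E₂₁, E₂₂}.
Row-reduce the 4×4 matrix with these as rows.
The echelon form has 2 nonzero rows, so the rank is 2.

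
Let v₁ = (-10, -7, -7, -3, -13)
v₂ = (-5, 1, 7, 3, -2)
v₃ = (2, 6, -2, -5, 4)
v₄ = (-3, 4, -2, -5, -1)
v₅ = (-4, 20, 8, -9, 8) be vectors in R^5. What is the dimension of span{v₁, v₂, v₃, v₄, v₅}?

Put the 5×5 matrix [v₁|v₂|v₃|v₄|v₅] into echelon form.
Exactly 3 pivots survive; hence the rank is 3.

3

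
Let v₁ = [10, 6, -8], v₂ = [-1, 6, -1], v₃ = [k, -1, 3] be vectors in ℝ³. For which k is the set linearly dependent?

k = -30/7

Place the vectors as rows of a 3×3 matrix; dependence ⇔ determinant zero.
Expanding, det = 42*k + 180.
Setting this to zero gives k = -30/7.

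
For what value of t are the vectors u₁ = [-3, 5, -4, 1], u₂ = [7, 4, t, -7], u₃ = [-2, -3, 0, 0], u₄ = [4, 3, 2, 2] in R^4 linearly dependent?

t = 8/11

Place the vectors as rows of a 4×4 matrix; dependence ⇔ determinant zero.
Expanding, det = 32 - 44*t.
Solving 32 - 44*t = 0 yields t = 8/11.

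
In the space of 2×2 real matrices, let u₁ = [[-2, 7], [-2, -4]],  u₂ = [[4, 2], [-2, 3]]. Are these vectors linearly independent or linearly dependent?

Take coordinates with respect to the standard basis {E₁₁, E₁₂, E₂₁, E₂₂}.
Row-reduce the matrix whose columns are u₁, u₂.
The reduction yields 2 nonzero rows, so the rank is 2.
Since rank = 2 (the number of vectors), the set is linearly independent.

linearly independent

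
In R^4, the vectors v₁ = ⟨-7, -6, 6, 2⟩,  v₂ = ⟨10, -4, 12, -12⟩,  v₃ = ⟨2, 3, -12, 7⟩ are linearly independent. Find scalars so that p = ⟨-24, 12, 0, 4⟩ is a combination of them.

Write p = α₁v₁ + … + α₃v₃ and equate components.
Back-substitution yields (α₁, α₂, α₃) = (-2, -3, -4).

p = -2v₁ - 3v₂ - 4v₃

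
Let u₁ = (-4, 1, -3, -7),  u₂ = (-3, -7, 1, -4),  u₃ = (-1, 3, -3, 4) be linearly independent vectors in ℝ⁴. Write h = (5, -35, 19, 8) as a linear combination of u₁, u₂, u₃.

h = -4u₁ + 4u₂ - u₃

Solve the system with u₁, u₂, u₃ as columns and h as the right-hand side.
Row-reducing the augmented matrix gives the unique coefficients (α₁, α₂, α₃) = (-4, 4, -1).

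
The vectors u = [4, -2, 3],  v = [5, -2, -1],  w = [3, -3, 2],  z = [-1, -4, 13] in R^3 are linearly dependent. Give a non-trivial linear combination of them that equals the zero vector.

Set up α₁u + … + α₄z = 0 and solve the homogeneous system.
The free variable yields coefficients (2, -3, 2, -1) (any nonzero multiple also works).

2u - 3v + 2w - z = 0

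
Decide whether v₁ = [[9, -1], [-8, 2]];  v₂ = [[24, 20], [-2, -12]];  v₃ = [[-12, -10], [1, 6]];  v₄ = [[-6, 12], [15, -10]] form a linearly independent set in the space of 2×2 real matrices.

Write each element as a coordinate vector in ℝ⁴ using {E₁₁, E₁₂, E₂₁, E₂₂}.
Form the 4×4 matrix with these as columns; its determinant is 0.
A zero determinant means the columns are linearly dependent.
Indeed v₂ + 2v₃ = 0.

linearly dependent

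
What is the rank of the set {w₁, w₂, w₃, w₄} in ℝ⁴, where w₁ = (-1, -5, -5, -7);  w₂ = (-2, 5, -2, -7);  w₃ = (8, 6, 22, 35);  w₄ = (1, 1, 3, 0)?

Form the matrix with w₁, w₂, w₃, w₄ as columns and reduce.
There are 3 pivot columns, so rank = 3.

rank 3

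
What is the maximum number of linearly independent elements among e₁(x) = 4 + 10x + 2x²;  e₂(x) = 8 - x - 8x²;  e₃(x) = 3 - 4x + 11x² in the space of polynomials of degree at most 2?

3

Represent each element by its coordinate vector in ℝ³.
Apply Gaussian elimination to the matrix whose rows are e₁, e₂, e₃.
The echelon form has 3 nonzero rows, so the rank is 3.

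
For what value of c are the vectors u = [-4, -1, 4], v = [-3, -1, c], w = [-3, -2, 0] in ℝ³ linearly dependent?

c = 12/5

Dependence holds iff the 3×3 matrix [u v w] is singular.
The determinant works out to 12 - 5*c.
Setting this to zero gives c = 12/5.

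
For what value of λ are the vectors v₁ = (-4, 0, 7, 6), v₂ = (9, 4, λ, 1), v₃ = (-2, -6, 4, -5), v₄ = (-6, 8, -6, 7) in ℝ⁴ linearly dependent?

The vectors are dependent exactly when the determinant of the matrix with rows v₁, v₂, v₃, v₄ vanishes.
Expanding, det = 304*λ + 1406.
Solving 304*λ + 1406 = 0 yields λ = -37/8.

λ = -37/8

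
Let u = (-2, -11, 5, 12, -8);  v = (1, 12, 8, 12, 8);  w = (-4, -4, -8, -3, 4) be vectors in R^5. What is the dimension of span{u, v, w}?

Form the matrix with u, v, w as columns and reduce.
Reduction leaves 3 leading entries, giving rank 3.

3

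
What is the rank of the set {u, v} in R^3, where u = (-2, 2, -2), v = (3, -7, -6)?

rank 2

Put the 3×2 matrix [u|v] into echelon form.
The echelon form has 2 nonzero rows, so the rank is 2.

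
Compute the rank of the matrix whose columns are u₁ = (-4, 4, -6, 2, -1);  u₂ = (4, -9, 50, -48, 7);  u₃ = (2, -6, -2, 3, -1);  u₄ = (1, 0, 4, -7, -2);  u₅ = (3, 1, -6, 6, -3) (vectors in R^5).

Row-reduce the 5×5 matrix with these as rows.
The echelon form has 4 nonzero rows, so the rank is 4.

4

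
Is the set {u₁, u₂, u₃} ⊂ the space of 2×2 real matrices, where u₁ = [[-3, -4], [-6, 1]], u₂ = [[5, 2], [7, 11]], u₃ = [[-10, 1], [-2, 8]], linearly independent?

Write each element as a coordinate vector in ℝ⁴ using {E₁₁, E₁₂, E₂₁, E₂₂}.
Place the vectors as rows of a 3×4 matrix and reduce to echelon form.
The reduction yields 3 nonzero rows, so the rank is 3.
Since rank = 3 (the number of vectors), the set is linearly independent.

linearly independent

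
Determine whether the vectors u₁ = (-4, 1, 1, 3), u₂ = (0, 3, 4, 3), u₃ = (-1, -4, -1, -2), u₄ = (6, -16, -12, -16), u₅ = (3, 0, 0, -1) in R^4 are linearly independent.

There are 5 vectors in a 4-dimensional space, so they cannot be linearly independent.

linearly dependent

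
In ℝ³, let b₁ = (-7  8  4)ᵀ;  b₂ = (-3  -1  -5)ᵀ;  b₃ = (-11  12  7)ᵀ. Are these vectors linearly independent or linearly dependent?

linearly independent

Form the 3×3 matrix with these as columns; its determinant is 49.
A nonzero determinant means the columns are linearly independent.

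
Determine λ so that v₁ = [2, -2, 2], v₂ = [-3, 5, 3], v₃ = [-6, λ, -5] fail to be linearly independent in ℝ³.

λ = 19/3

Place the vectors as rows of a 3×3 matrix; dependence ⇔ determinant zero.
Expanding, det = 76 - 12*λ.
Setting this to zero gives λ = 19/3.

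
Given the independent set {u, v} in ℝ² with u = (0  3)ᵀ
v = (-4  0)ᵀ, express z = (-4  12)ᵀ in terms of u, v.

z = 4u + v

Solve the system with u, v as columns and z as the right-hand side.
Back-substitution yields (a₁, a₂) = (4, 1).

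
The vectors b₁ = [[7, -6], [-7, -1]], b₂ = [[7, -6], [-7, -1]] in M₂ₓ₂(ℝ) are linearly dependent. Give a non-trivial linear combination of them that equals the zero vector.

Take coordinates with respect to {E₁₁, E₁₂, E₂₁, E₂₂}.
Solve the homogeneous system with b₁, b₂ as columns by row-reducing the coefficient matrix.
One solution (up to scaling) is (1, -1).

b₁ - b₂ = 0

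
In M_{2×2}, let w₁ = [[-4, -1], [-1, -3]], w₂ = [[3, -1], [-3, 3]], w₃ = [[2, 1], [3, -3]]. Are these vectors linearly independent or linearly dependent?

Write each element as a coordinate vector in ℝ⁴ using {E₁₁, E₁₂, E₂₁, E₂₂}.
Row-reduce the matrix whose columns are w₁, w₂, w₃.
The reduction yields 3 nonzero rows, so the rank is 3.
Since rank = 3 (the number of vectors), the set is linearly independent.

linearly independent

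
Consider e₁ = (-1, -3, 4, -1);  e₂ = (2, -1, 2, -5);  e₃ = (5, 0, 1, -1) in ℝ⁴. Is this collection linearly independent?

Place the vectors as rows of a 3×4 matrix and reduce to echelon form.
The reduction yields 3 nonzero rows, so the rank is 3.
Since rank = 3 (the number of vectors), the set is linearly independent.

linearly independent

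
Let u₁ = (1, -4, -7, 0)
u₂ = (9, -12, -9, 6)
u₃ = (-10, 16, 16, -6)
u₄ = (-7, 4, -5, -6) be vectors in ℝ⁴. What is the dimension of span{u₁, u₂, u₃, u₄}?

Apply Gaussian elimination to the matrix whose rows are u₁, u₂, u₃, u₄.
There are 2 pivot columns, so rank = 2.

dim = 2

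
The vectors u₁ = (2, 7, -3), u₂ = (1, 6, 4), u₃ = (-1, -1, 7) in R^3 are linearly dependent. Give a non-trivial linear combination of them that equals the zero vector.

Row-reduce the matrix with u₁, u₂, u₃ as columns; the null space gives the coefficients.
A generator of the null space is (1, -1, 1).

u₁ - u₂ + u₃ = 0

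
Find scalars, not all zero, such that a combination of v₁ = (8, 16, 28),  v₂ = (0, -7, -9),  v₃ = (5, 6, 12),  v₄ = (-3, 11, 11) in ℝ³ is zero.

v₁ + 3v₂ - v₃ + v₄ = 0

Row-reduce the matrix with v₁, v₂, v₃, v₄ as columns; the null space gives the coefficients.
A generator of the null space is (1, 3, -1, 1).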